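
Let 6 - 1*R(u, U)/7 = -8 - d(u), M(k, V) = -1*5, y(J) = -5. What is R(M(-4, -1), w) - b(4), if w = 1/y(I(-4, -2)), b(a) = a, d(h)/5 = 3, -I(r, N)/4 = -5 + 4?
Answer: 199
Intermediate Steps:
I(r, N) = 4 (I(r, N) = -4*(-5 + 4) = -4*(-1) = 4)
d(h) = 15 (d(h) = 5*3 = 15)
M(k, V) = -5
w = -⅕ (w = 1/(-5) = -⅕ ≈ -0.20000)
R(u, U) = 203 (R(u, U) = 42 - 7*(-8 - 1*15) = 42 - 7*(-8 - 15) = 42 - 7*(-23) = 42 + 161 = 203)
R(M(-4, -1), w) - b(4) = 203 - 1*4 = 203 - 4 = 199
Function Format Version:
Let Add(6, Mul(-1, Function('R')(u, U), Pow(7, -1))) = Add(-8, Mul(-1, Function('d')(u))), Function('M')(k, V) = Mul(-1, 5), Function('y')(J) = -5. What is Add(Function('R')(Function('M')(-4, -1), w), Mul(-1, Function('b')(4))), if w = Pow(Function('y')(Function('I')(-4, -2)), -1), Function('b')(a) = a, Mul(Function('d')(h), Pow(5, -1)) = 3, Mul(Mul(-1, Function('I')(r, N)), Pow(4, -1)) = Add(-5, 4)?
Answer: 199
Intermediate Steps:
Function('I')(r, N) = 4 (Function('I')(r, N) = Mul(-4, Add(-5, 4)) = Mul(-4, -1) = 4)
Function('d')(h) = 15 (Function('d')(h) = Mul(5, 3) = 15)
Function('M')(k, V) = -5
w = Rational(-1, 5) (w = Pow(-5, -1) = Rational(-1, 5) ≈ -0.20000)
Function('R')(u, U) = 203 (Function('R')(u, U) = Add(42, Mul(-7, Add(-8, Mul(-1, 15)))) = Add(42, Mul(-7, Add(-8, -15))) = Add(42, Mul(-7, -23)) = Add(42, 161) = 203)
Add(Function('R')(Function('M')(-4, -1), w), Mul(-1, Function('b')(4))) = Add(203, Mul(-1, 4)) = Add(203, -4) = 199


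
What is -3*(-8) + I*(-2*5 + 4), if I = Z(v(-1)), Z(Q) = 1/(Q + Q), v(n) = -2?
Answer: 51/2 ≈ 25.500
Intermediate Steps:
Z(Q) = 1/(2*Q)
I = -1/4 (I = (1/2)/(-2) = (1/2)*(-1/2) = -1/4 ≈ -0.25000)
-3*(-8) + I*(-2*5 + 4) = -3*(-8) - (-2*5 + 4)/4 = 24 - (-10 + 4)/4 = 24 - 1/4*(-6) = 24 + 3/2 = 51/2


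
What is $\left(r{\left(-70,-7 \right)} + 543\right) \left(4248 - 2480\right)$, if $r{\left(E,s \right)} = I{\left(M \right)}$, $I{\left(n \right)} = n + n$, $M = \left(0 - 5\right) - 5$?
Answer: $924664$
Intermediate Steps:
$M = -10$ ($M = -5 - 5 = -10$)
$I{\left(n \right)} = 2 n$
$r{\left(E,s \right)} = -20$ ($r{\left(E,s \right)} = 2 \left(-10\right) = -20$)
$\left(r{\left(-70,-7 \right)} + 543\right) \left(4248 - 2480\right) = \left(-20 + 543\right) \left(4248 - 2480\right) = 523 \cdot 1768 = 924664$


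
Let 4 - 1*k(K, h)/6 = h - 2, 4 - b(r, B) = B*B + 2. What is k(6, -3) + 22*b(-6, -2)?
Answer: 10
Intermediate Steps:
b(r, B) = 2 - B² (b(r, B) = 4 - (B*B + 2) = 4 - (B² + 2) = 4 - (2 + B²) = 4 + (-2 - B²) = 2 - B²)
k(K, h) = 36 - 6*h (k(K, h) = 24 - 6*(h - 2) = 24 - 6*(-2 + h) = 24 + (12 - 6*h) = 36 - 6*h)
k(6, -3) + 22*b(-6, -2) = (36 - 6*(-3)) + 22*(2 - 1*(-2)²) = (36 + 18) + 22*(2 - 1*4) = 54 + 22*(2 - 4) = 54 + 22*(-2) = 54 - 44 = 10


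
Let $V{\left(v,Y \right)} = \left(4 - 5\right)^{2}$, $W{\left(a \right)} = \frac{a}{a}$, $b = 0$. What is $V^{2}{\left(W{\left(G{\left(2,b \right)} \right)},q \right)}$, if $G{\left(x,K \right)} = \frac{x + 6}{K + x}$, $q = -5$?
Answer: $1$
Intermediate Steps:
$G{\left(x,K \right)} = \frac{6 + x}{K + x}$
$W{\left(a \right)} = 1$
$V{\left(v,Y \right)} = 1$ ($V{\left(v,Y \right)} = \left(-1\right)^{2} = 1$)
$V^{2}{\left(W{\left(G{\left(2,b \right)} \right)},q \right)} = 1^{2} = 1$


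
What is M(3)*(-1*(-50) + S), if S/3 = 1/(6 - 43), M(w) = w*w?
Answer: 16623/37 ≈ 449.27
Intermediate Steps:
M(w) = w²
S = -3/37 (S = 3/(6 - 43) = 3/(-37) = 3*(-1/37) = -3/37 ≈ -0.081081)
M(3)*(-1*(-50) + S) = 3²*(-1*(-50) - 3/37) = 9*(50 - 3/37) = 9*(1847/37) = 16623/37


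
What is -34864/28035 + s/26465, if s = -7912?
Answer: -228897736/148389255 ≈ -1.5425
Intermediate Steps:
-34864/28035 + s/26465 = -34864/28035 - 7912/26465 = -228897736/148389255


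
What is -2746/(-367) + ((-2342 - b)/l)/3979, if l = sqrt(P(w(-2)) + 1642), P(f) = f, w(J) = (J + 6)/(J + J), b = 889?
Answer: 2746/367 - 1077*sqrt(1641)/2176513 ≈ 7.4622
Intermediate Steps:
w(J) = (6 + J)/(2*J) (w(J) = (6 + J)/((2*J)) = (6 + J)*(1/(2*J)) = (6 + J)/(2*J))
l = sqrt(1641) (l = sqrt((1/2)*(6 - 2)/(-2) + 1642) = sqrt((1/2)*(-1/2)*4 + 1642) = sqrt(-1 + 1642) = sqrt(1641) ≈ 40.509)
-2746/(-367) + ((-2342 - b)/l)/3979 = -2746/(-367) + ((-2342 - 1*889)/(sqrt(1641)))/3979 = -2746*(-1/367) + ((-2342 - 889)*(sqrt(1641)/1641))*(1/3979) = 2746/367 - 1077*sqrt(1641)/547*(1/3979) = 2746/367 - 1077*sqrt(1641)/2176513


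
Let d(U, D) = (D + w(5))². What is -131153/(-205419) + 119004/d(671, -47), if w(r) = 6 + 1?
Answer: 6163881869/82167600 ≈ 75.016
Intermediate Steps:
w(r) = 7
d(U, D) = (7 + D)² (d(U, D) = (D + 7)² = (7 + D)²)
-131153/(-205419) + 119004/d(671, -47) = -131153/(-205419) + 119004/((7 - 47)²) = -131153*(-1/205419) + 119004/((-40)²) = 131153/205419 + 119004/1600 = 131153/205419 + 119004*(1/1600) = 131153/205419 + 29751/400 = 6163881869/82167600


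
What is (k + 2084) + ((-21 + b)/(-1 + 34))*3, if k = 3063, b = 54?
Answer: 5150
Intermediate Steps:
(k + 2084) + ((-21 + b)/(-1 + 34))*3 = (3063 + 2084) + ((-21 + 54)/(-1 + 34))*3 = 5147 + (33/33)*3 = 5147 + (33*(1/33))*3 = 5147 + 1*3 = 5147 + 3 = 5150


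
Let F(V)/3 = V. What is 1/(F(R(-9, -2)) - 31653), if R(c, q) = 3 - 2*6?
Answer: -1/31680 ≈ -3.1566e-5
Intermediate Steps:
R(c, q) = -9 (R(c, q) = 3 - 12 = -9)
F(V) = 3*V
1/(F(R(-9, -2)) - 31653) = 1/(3*(-9) - 31653) = 1/(-27 - 31653) = 1/(-31680) = -1/31680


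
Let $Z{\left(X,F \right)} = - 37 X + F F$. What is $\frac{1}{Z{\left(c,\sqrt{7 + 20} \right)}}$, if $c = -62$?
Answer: $\frac{1}{2321} \approx 0.00043085$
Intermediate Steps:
$Z{\left(X,F \right)} = F^{2} - 37 X$ ($Z{\left(X,F \right)} = - 37 X + F^{2} = F^{2} - 37 X$)
$\frac{1}{Z{\left(c,\sqrt{7 + 20} \right)}} = \frac{1}{\left(\sqrt{7 + 20}\right)^{2} - -2294} = \frac{1}{\left(\sqrt{27}\right)^{2} + 2294} = \frac{1}{\left(3 \sqrt{3}\right)^{2} + 2294} = \frac{1}{27 + 2294} = \frac{1}{2321}$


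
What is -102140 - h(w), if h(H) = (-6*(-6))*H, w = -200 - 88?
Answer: -91772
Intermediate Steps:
w = -288
h(H) = 36*H
-102140 - h(w) = -102140 - 36*(-288) = -102140 - 1*(-10368) = -102140 + 10368 = -91772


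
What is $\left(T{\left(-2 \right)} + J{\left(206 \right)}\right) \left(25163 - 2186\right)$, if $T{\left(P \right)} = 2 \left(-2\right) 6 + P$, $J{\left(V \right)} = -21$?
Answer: $-1079919$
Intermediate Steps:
$T{\left(P \right)} = -24 + P$ ($T{\left(P \right)} = \left(-4\right) 6 + P = -24 + P$)
$\left(T{\left(-2 \right)} + J{\left(206 \right)}\right) \left(25163 - 2186\right) = \left(\left(-24 - 2\right) - 21\right) \left(25163 - 2186\right) = \left(-26 - 21\right) 22977 = \left(-47\right) 22977 = -1079919$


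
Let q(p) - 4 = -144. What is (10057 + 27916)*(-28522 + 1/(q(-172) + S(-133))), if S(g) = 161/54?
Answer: -8013606689036/7399 ≈ -1.0831e+9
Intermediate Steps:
q(p) = -140 (q(p) = 4 - 144 = -140)
S(g) = 161/54 (S(g) = 161*(1/54) = 161/54)
(10057 + 27916)*(-28522 + 1/(q(-172) + S(-133))) = (10057 + 27916)*(-28522 + 1/(-140 + 161/54)) = 37973*(-28522 + 1/(-7399/54)) = 37973*(-28522 - 54/7399) = 37973*(-211034332/7399) = -8013606689036/7399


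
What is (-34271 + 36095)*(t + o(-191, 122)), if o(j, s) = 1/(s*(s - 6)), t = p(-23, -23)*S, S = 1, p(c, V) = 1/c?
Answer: -3221412/40687 ≈ -79.175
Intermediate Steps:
p(c, V) = 1/c
t = -1/23 (t = 1/(-23) = -1/23*1 = -1/23 ≈ -0.043478)
o(j, s) = 1/(s*(-6 + s))
(-34271 + 36095)*(t + o(-191, 122)) = (-34271 + 36095)*(-1/23 + 1/(122*(-6 + 122))) = 1824*(-1/23 + (1/122)/116) = 1824*(-1/23 + (1/122)*(1/116)) = 1824*(-1/23 + 1/14152) = 1824*(-14129/325496) = -3221412/40687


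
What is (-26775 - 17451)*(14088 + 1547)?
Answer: -691473510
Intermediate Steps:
(-26775 - 17451)*(14088 + 1547) = -44226*15635 = -691473510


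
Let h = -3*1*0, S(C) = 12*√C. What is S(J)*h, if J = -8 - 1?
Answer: 0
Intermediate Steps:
J = -9
h = 0 (h = -3*0 = 0)
S(J)*h = (12*√(-9))*0 = (12*(3*I))*0 = (36*I)*0 = 0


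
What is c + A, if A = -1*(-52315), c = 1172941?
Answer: 1225256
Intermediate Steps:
A = 52315
c + A = 1172941 + 52315 = 1225256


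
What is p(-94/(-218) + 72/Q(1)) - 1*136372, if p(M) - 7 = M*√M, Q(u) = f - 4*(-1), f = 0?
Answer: -136365 + 14063*√4469/11881 ≈ -1.3629e+5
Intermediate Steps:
Q(u) = 4 (Q(u) = 0 - 4*(-1) = 0 + 4 = 4)
p(M) = 7 + M^(3/2) (p(M) = 7 + M*√M = 7 + M^(3/2))
p(-94/(-218) + 72/Q(1)) - 1*136372 = (7 + (-94/(-218) + 72/4)^(3/2)) - 1*136372 = (7 + (-94*(-1/218) + 72*(¼))^(3/2)) - 136372 = (7 + (47/109 + 18)^(3/2)) - 136372 = (7 + (2009/109)^(3/2)) - 136372 = (7 + 14063*√4469/11881) - 136372 = -136365 + 14063*√4469/11881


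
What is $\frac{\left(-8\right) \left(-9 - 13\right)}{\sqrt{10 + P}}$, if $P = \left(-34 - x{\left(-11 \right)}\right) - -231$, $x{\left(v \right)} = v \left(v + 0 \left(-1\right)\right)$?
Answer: $\frac{88 \sqrt{86}}{43} \approx 18.979$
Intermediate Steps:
$x{\left(v \right)} = v^{2}$ ($x{\left(v \right)} = v \left(v + 0\right) = v v = v^{2}$)
$P = 76$ ($P = \left(-34 - \left(-11\right)^{2}\right) - -231 = \left(-34 - 121\right) + 231 = -155 + 231 = 76$)
$\frac{\left(-8\right) \left(-9 - 13\right)}{\sqrt{10 + P}} = \frac{\left(-8\right) \left(-9 - 13\right)}{\sqrt{10 + 76}} = \frac{\left(-8\right) \left(-22\right)}{\sqrt{86}} = 176 \frac{\sqrt{86}}{86} = \frac{88 \sqrt{86}}{43}$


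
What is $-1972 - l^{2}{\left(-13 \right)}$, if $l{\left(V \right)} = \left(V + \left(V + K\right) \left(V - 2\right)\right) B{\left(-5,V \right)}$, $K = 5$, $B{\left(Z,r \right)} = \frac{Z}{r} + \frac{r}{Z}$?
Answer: $- \frac{439226264}{4225} \approx -1.0396 \cdot 10^{5}$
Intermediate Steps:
$l{\left(V \right)} = \left(V + \left(-2 + V\right) \left(5 + V\right)\right) \left(- \frac{5}{V} - \frac{V}{5}\right)$ ($l{\left(V \right)} = \left(V + \left(V + 5\right) \left(V - 2\right)\right) \left(- \frac{5}{V} + \frac{V}{-5}\right) = \left(V + \left(5 + V\right) \left(-2 + V\right)\right) \left(- \frac{5}{V} + V \left(- \frac{1}{5}\right)\right) = \left(V + \left(-2 + V\right) \left(5 + V\right)\right) \left(- \frac{5}{V} - \frac{V}{5}\right)$)
$-1972 - l^{2}{\left(-13 \right)} = -1972 - \left(\frac{\left(-25 - \left(-13\right)^{2}\right) \left(-10 + \left(-13\right)^{2} + 4 \left(-13\right)\right)}{5 \left(-13\right)}\right)^{2} = -1972 - \left(\frac{1}{5} \left(- \frac{1}{13}\right) \left(-25 - 169\right) \left(-10 + 169 - 52\right)\right)^{2} = -1972 - \left(\frac{1}{5} \left(- \frac{1}{13}\right) \left(-25 - 169\right) 107\right)^{2} = -1972 - \left(\frac{1}{5} \left(- \frac{1}{13}\right) \left(-194\right) 107\right)^{2} = -1972 - \left(\frac{20758}{65}\right)^{2} = -1972 - \frac{430894564}{4225} = - \frac{439226264}{4225}$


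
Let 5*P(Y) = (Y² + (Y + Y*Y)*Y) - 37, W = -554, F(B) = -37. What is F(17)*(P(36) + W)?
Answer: -1718317/5 ≈ -3.4366e+5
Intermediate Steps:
P(Y) = -37/5 + Y²/5 + Y*(Y + Y²)/5 (P(Y) = ((Y² + (Y + Y*Y)*Y) - 37)/5 = ((Y² + (Y + Y²)*Y) - 37)/5 = ((Y² + Y*(Y + Y²)) - 37)/5 = (-37 + Y² + Y*(Y + Y²))/5 = -37/5 + Y²/5 + Y*(Y + Y²)/5)
F(17)*(P(36) + W) = -37*((-37/5 + (⅕)*36³ + (⅖)*36²) - 554) = -37*((-37/5 + (⅕)*46656 + (⅖)*1296) - 554) = -37*((-37/5 + 46656/5 + 2592/5) - 554) = -37*(49211/5 - 554) = -37*46441/5 = -1718317/5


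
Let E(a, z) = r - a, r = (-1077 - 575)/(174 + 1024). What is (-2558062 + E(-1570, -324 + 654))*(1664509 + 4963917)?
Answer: -10150370781993484/599 ≈ -1.6946e+13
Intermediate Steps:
r = -826/599 (r = -1652/1198 = -1652*1/1198 = -826/599 ≈ -1.3790)
E(a, z) = -826/599 - a
(-2558062 + E(-1570, -324 + 654))*(1664509 + 4963917) = (-2558062 + (-826/599 - 1*(-1570)))*(1664509 + 4963917) = (-2558062 + (-826/599 + 1570))*6628426 = (-2558062 + 939604/599)*6628426 = -1531339534/599*6628426 = -10150370781993484/599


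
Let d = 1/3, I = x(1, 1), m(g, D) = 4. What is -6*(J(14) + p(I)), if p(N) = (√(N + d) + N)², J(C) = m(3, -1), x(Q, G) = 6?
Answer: -278 - 24*√57 ≈ -459.20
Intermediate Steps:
I = 6
J(C) = 4
d = ⅓ ≈ 0.33333
p(N) = (N + √(⅓ + N))² (p(N) = (√(N + ⅓) + N)² = (√(⅓ + N) + N)² = (N + √(⅓ + N))²)
-6*(J(14) + p(I)) = -6*(4 + (6 + √(⅓ + 6))²) = -6*(4 + (6 + √(19/3))²) = -6*(4 + (6 + √57/3)²) = -24 - 6*(6 + √57/3)²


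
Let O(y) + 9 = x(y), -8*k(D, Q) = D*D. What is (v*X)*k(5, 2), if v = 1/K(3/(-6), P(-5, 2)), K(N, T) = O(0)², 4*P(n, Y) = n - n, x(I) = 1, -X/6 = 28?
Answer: 525/64 ≈ 8.2031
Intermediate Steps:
X = -168 (X = -6*28 = -168)
P(n, Y) = 0 (P(n, Y) = (n - n)/4 = (¼)*0 = 0)
k(D, Q) = -D²/8 (k(D, Q) = -D*D/8 = -D²/8)
O(y) = -8 (O(y) = -9 + 1 = -8)
K(N, T) = 64 (K(N, T) = (-8)² = 64)
v = 1/64 ≈ 0.015625
(v*X)*k(5, 2) = ((1/64)*(-168))*(-⅛*5²) = -(-21)*25/64 = -21/8*(-25/8) = 525/64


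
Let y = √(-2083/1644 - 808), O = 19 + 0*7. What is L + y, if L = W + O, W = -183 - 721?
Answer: -885 + 23*I*√1033665/822 ≈ -885.0 + 28.448*I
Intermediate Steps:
O = 19 (O = 19 + 0 = 19)
W = -904
y = 23*I*√1033665/822 (y = √(-2083*1/1644 - 808) = √(-2083/1644 - 808) = √(-1330435/1644) = 23*I*√1033665/822 ≈ 28.448*I)
L = -885 (L = -904 + 19 = -885)
L + y = -885 + 23*I*√1033665/822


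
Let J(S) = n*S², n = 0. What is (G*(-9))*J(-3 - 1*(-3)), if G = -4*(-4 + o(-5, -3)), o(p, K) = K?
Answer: 0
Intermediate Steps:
G = 28 (G = -4*(-4 - 3) = -4*(-7) = 28)
J(S) = 0 (J(S) = 0*S² = 0)
(G*(-9))*J(-3 - 1*(-3)) = (28*(-9))*0 = -252*0 = 0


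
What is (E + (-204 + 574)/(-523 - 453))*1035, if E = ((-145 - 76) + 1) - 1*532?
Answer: -380011635/488 ≈ -7.7871e+5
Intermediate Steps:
E = -752 (E = (-221 + 1) - 532 = -220 - 532 = -752)
(E + (-204 + 574)/(-523 - 453))*1035 = (-752 + (-204 + 574)/(-523 - 453))*1035 = (-752 + 370/(-976))*1035 = (-752 + 370*(-1/976))*1035 = (-752 - 185/488)*1035 = -367161/488*1035 = -380011635/488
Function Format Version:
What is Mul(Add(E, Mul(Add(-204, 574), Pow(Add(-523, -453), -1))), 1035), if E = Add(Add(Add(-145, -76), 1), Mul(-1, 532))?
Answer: Rational(-380011635, 488) ≈ -7.7871e+5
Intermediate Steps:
E = -752 (E = Add(Add(-221, 1), -532) = Add(-220, -532) = -752)
Mul(Add(E, Mul(Add(-204, 574), Pow(Add(-523, -453), -1))), 1035) = Mul(Add(-752, Mul(Add(-204, 574), Pow(Add(-523, -453), -1))), 1035) = Mul(Add(-752, Mul(370, Pow(-976, -1))), 1035) = Mul(Add(-752, Mul(370, Rational(-1, 976))), 1035) = Mul(Add(-752, Rational(-185, 488)), 1035) = Mul(Rational(-367161, 488), 1035) = Rational(-380011635, 488)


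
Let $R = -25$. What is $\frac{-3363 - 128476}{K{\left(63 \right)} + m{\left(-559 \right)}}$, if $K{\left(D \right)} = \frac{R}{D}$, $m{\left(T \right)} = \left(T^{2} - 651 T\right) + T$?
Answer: $- \frac{8305857}{42577328} \approx -0.19508$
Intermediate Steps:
$m{\left(T \right)} = T^{2} - 650 T$
$K{\left(D \right)} = - \frac{25}{D}$
$\frac{-3363 - 128476}{K{\left(63 \right)} + m{\left(-559 \right)}} = \frac{-3363 - 128476}{- \frac{25}{63} - 559 \left(-650 - 559\right)} = - \frac{131839}{\left(-25\right) \frac{1}{63} - -675831} = - \frac{131839}{- \frac{25}{63} + 675831} = - \frac{131839}{\frac{42577328}{63}} = \left(-131839\right) \frac{63}{42577328} = - \frac{8305857}{42577328}$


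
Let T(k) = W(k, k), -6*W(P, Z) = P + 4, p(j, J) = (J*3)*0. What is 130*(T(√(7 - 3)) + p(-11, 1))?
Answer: -130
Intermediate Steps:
p(j, J) = 0 (p(j, J) = (3*J)*0 = 0)
W(P, Z) = -⅔ - P/6 (W(P, Z) = -(P + 4)/6 = -(4 + P)/6 = -⅔ - P/6)
T(k) = -⅔ - k/6
130*(T(√(7 - 3)) + p(-11, 1)) = 130*((-⅔ - √(7 - 3)/6) + 0) = 130*((-⅔ - √4/6) + 0) = 130*((-⅔ - ⅙*2) + 0) = 130*((-⅔ - ⅓) + 0) = 130*(-1 + 0) = 130*(-1) = -130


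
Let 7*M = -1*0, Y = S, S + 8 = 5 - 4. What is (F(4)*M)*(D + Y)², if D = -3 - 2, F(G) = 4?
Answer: 0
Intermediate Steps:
S = -7 (S = -8 + (5 - 4) = -8 + 1 = -7)
Y = -7
D = -5
M = 0 (M = (-1*0)/7 = (⅐)*0 = 0)
(F(4)*M)*(D + Y)² = (4*0)*(-5 - 7)² = 0*(-12)² = 0*144 = 0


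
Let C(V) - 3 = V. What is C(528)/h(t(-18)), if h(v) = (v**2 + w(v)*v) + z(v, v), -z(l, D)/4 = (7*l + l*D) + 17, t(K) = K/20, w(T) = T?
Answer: -26550/2221 ≈ -11.954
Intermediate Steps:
t(K) = K/20 (t(K) = K*(1/20) = K/20)
C(V) = 3 + V
z(l, D) = -68 - 28*l - 4*D*l (z(l, D) = -4*((7*l + l*D) + 17) = -4*((7*l + D*l) + 17) = -4*(17 + 7*l + D*l) = -68 - 28*l - 4*D*l)
h(v) = -68 - 28*v - 2*v**2 (h(v) = (v**2 + v*v) + (-68 - 28*v - 4*v*v) = (v**2 + v**2) + (-68 - 28*v - 4*v**2) = 2*v**2 + (-68 - 28*v - 4*v**2) = -68 - 28*v - 2*v**2)
C(528)/h(t(-18)) = (3 + 528)/(-68 - 7*(-18)/5 - 2*((1/20)*(-18))**2) = 531/(-68 - 28*(-9/10) - 2*(-9/10)**2) = 531/(-68 + 126/5 - 2*81/100) = 531/(-68 + 126/5 - 81/50) = 531/(-2221/50) = 531*(-50/2221) = -26550/2221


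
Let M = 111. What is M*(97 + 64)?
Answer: 17871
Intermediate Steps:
M*(97 + 64) = 111*(97 + 64) = 111*161 = 17871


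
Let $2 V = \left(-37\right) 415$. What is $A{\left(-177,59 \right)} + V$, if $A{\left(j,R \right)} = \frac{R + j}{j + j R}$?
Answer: $- \frac{345487}{45} \approx -7677.5$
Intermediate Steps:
$V = - \frac{15355}{2}$ ($V = \frac{\left(-37\right) 415}{2} = \frac{1}{2} \left(-15355\right) = - \frac{15355}{2} \approx -7677.5$)
$A{\left(j,R \right)} = \frac{R + j}{j + R j}$
$A{\left(-177,59 \right)} + V = \frac{59 - 177}{\left(-177\right) \left(1 + 59\right)} - \frac{15355}{2} = \left(- \frac{1}{177}\right) \frac{1}{60} \left(-118\right) - \frac{15355}{2} = \frac{1}{90} - \frac{15355}{2} = - \frac{345487}{45}$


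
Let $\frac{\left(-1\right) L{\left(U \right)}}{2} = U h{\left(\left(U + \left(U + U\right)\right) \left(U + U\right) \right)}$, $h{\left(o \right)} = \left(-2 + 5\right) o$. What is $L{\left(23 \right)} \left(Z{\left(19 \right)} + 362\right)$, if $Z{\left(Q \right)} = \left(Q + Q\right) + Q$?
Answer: $-183527028$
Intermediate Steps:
$h{\left(o \right)} = 3 o$
$Z{\left(Q \right)} = 3 Q$ ($Z{\left(Q \right)} = 2 Q + Q = 3 Q$)
$L{\left(U \right)} = - 36 U^{3}$ ($L{\left(U \right)} = - 2 U 3 \left(U + \left(U + U\right)\right) \left(U + U\right) = - 2 U 3 \left(U + 2 U\right) 2 U = - 2 U 3 \cdot 3 U 2 U = - 2 U 3 \cdot 6 U^{2} = - 2 U 18 U^{2} = - 2 \cdot 18 U^{3} = - 36 U^{3}$)
$L{\left(23 \right)} \left(Z{\left(19 \right)} + 362\right) = - 36 \cdot 23^{3} \left(3 \cdot 19 + 362\right) = \left(-36\right) 12167 \left(57 + 362\right) = \left(-438012\right) 419 = -183527028$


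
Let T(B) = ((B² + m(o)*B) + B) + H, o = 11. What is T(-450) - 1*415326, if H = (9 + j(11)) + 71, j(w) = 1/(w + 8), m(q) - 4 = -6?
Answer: -4033623/19 ≈ -2.1230e+5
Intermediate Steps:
m(q) = -2 (m(q) = 4 - 6 = -2)
j(w) = 1/(8 + w)
H = 1521/19 (H = (9 + 1/(8 + 11)) + 71 = (9 + 1/19) + 71 = 172/19 + 71 = 1521/19 ≈ 80.053)
T(B) = 1521/19 + B² - B (T(B) = ((B² - 2*B) + B) + 1521/19 = (B² - B) + 1521/19 = 1521/19 + B² - B)
T(-450) - 1*415326 = (1521/19 + (-450)² - 1*(-450)) - 1*415326 = (1521/19 + 202500 + 450) - 415326 = 3857571/19 - 415326 = -4033623/19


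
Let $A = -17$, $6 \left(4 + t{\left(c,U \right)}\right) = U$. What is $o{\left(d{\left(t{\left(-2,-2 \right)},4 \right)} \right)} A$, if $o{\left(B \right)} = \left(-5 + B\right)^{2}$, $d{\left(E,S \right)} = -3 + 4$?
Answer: $-272$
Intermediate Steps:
$t{\left(c,U \right)} = -4 + \frac{U}{6}$
$d{\left(E,S \right)} = 1$
$o{\left(d{\left(t{\left(-2,-2 \right)},4 \right)} \right)} A = \left(-5 + 1\right)^{2} \left(-17\right) = \left(-4\right)^{2} \left(-17\right) = 16 \left(-17\right) = -272$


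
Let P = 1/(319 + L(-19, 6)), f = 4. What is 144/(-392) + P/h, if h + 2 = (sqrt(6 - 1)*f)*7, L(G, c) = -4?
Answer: -1585973/4317390 + sqrt(5)/44055 ≈ -0.36729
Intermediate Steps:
h = -2 + 28*sqrt(5) (h = -2 + (sqrt(6 - 1)*4)*7 = -2 + (sqrt(5)*4)*7 = -2 + (4*sqrt(5))*7 = -2 + 28*sqrt(5) ≈ 60.610)
P = 1/315 (P = 1/(319 - 4) = 1/315 ≈ 0.0031746)
144/(-392) + P/h = 144/(-392) + 1/(315*(-2 + 28*sqrt(5))) = 144*(-1/392) + 1/(315*(-2 + 28*sqrt(5))) = -18/49 + 1/(315*(-2 + 28*sqrt(5)))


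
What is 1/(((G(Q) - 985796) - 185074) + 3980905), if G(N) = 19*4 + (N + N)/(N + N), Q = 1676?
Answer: 1/2810112 ≈ 3.5586e-7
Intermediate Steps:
G(N) = 77 (G(N) = 76 + (2*N)/((2*N)) = 76 + (2*N)*(1/(2*N)) = 76 + 1 = 77)
1/(((G(Q) - 985796) - 185074) + 3980905) = 1/(((77 - 985796) - 185074) + 3980905) = 1/((-985719 - 185074) + 3980905) = 1/(-1170793 + 3980905) = 1/2810112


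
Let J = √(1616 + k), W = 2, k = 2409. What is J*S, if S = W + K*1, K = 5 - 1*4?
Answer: 15*√161 ≈ 190.33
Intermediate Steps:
K = 1 (K = 5 - 4 = 1)
S = 3 (S = 2 + 1*1 = 2 + 1 = 3)
J = 5*√161 (J = √(1616 + 2409) = √4025 = 5*√161 ≈ 63.443)
J*S = (5*√161)*3 = 15*√161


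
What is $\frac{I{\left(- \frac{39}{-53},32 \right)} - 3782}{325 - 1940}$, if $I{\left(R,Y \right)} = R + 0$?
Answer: $\frac{200407}{85595} \approx 2.3413$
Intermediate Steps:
$I{\left(R,Y \right)} = R$
$\frac{I{\left(- \frac{39}{-53},32 \right)} - 3782}{325 - 1940} = \frac{- \frac{39}{-53} - 3782}{325 - 1940} = \frac{\left(-39\right) \left(- \frac{1}{53}\right) - 3782}{-1615} = \left(\frac{39}{53} - 3782\right) \left(- \frac{1}{1615}\right) = \left(- \frac{200407}{53}\right) \left(- \frac{1}{1615}\right) = \frac{200407}{85595}$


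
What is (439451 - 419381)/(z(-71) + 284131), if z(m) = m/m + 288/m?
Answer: 712485/10086542 ≈ 0.070637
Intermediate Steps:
z(m) = 1 + 288/m
(439451 - 419381)/(z(-71) + 284131) = (439451 - 419381)/((288 - 71)/(-71) + 284131) = 20070/(-1/71*217 + 284131) = 20070/(-217/71 + 284131) = 20070/(20173084/71) = 20070*(71/20173084) = 712485/10086542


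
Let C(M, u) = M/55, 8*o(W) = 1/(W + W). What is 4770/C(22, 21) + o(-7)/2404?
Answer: 3210782399/269248 ≈ 11925.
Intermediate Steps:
o(W) = 1/(16*W) (o(W) = 1/(8*(W + W)) = 1/(8*((2*W))) = (1/(2*W))/8 = 1/(16*W))
C(M, u) = M/55 (C(M, u) = M*(1/55) = M/55)
4770/C(22, 21) + o(-7)/2404 = 4770/(((1/55)*22)) + ((1/16)/(-7))/2404 = 4770/(2/5) + ((1/16)*(-1/7))*(1/2404) = 4770*(5/2) - 1/112*1/2404 = 11925 - 1/269248 = 3210782399/269248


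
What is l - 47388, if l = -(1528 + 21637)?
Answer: -70553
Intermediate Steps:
l = -23165 (l = -1*23165 = -23165)
l - 47388 = -23165 - 47388 = -70553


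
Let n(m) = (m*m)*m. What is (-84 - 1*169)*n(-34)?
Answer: 9943912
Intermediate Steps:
n(m) = m**3 (n(m) = m**2*m = m**3)
(-84 - 1*169)*n(-34) = (-84 - 1*169)*(-34)**3 = (-84 - 169)*(-39304) = -253*(-39304) = 9943912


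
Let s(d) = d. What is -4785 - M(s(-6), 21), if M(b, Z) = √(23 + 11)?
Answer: -4785 - √34 ≈ -4790.8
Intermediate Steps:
M(b, Z) = √34
-4785 - M(s(-6), 21) = -4785 - √34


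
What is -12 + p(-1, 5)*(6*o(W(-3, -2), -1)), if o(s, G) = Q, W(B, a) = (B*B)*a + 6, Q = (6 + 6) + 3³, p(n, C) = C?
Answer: 1158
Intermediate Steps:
Q = 39 (Q = 12 + 27 = 39)
W(B, a) = 6 + a*B² (W(B, a) = B²*a + 6 = a*B² + 6 = 6 + a*B²)
o(s, G) = 39
-12 + p(-1, 5)*(6*o(W(-3, -2), -1)) = -12 + 5*(6*39) = -12 + 5*234 = -12 + 1170 = 1158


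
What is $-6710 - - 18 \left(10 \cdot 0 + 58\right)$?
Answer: $-5666$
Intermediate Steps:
$-6710 - - 18 \left(10 \cdot 0 + 58\right) = -6710 - - 18 \left(0 + 58\right) = -6710 - \left(-18\right) 58 = -6710 - -1044 = -6710 + 1044 = -5666$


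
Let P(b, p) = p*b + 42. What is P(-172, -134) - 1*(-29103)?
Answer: 52193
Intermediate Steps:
P(b, p) = 42 + b*p (P(b, p) = b*p + 42 = 42 + b*p)
P(-172, -134) - 1*(-29103) = (42 - 172*(-134)) - 1*(-29103) = (42 + 23048) + 29103 = 23090 + 29103 = 52193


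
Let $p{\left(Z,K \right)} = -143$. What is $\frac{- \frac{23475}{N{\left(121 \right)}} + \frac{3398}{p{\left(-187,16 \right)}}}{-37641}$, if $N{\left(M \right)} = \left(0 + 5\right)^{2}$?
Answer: $\frac{137675}{5382663} \approx 0.025577$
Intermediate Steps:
$N{\left(M \right)} = 25$ ($N{\left(M \right)} = 5^{2} = 25$)
$\frac{- \frac{23475}{N{\left(121 \right)}} + \frac{3398}{p{\left(-187,16 \right)}}}{-37641} = \frac{- \frac{23475}{25} + \frac{3398}{-143}}{-37641} = \left(\left(-23475\right) \frac{1}{25} + 3398 \left(- \frac{1}{143}\right)\right) \left(- \frac{1}{37641}\right) = \left(-939 - \frac{3398}{143}\right) \left(- \frac{1}{37641}\right) = \left(- \frac{137675}{143}\right) \left(- \frac{1}{37641}\right) = \frac{137675}{5382663}$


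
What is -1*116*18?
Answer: -2088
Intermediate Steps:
-1*116*18 = -116*18 = -2088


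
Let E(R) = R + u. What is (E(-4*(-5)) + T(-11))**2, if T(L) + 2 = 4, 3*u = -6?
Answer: 400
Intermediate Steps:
u = -2 (u = (1/3)*(-6) = -2)
T(L) = 2 (T(L) = -2 + 4 = 2)
E(R) = -2 + R (E(R) = R - 2 = -2 + R)
(E(-4*(-5)) + T(-11))**2 = ((-2 - 4*(-5)) + 2)**2 = ((-2 + 20) + 2)**2 = (18 + 2)**2 = 20**2 = 400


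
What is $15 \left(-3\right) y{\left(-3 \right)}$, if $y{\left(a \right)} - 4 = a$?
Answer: $-45$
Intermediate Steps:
$y{\left(a \right)} = 4 + a$
$15 \left(-3\right) y{\left(-3 \right)} = 15 \left(-3\right) \left(4 - 3\right) = \left(-45\right) 1 = -45$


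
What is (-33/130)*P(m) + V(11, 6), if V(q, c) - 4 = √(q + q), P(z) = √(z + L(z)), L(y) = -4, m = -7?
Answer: 4 + √22 - 33*I*√11/130 ≈ 8.6904 - 0.84191*I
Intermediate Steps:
P(z) = √(-4 + z) (P(z) = √(z - 4) = √(-4 + z))
V(q, c) = 4 + √2*√q (V(q, c) = 4 + √(q + q) = 4 + √(2*q) = 4 + √2*√q)
(-33/130)*P(m) + V(11, 6) = (-33/130)*√(-4 - 7) + (4 + √2*√11) = (-33*1/130)*√(-11) + (4 + √22) = -33*I*√11/130 + (4 + √22) = 4 + √22 - 33*I*√11/130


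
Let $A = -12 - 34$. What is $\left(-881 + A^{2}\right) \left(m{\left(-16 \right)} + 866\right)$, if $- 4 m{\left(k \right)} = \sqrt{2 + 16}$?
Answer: $1069510 - \frac{3705 \sqrt{2}}{4} \approx 1.0682 \cdot 10^{6}$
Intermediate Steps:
$m{\left(k \right)} = - \frac{3 \sqrt{2}}{4}$ ($m{\left(k \right)} = - \frac{\sqrt{2 + 16}}{4} = - \frac{\sqrt{18}}{4} = - \frac{3 \sqrt{2}}{4}$)
$A = -46$ ($A = -12 - 34 = -46$)
$\left(-881 + A^{2}\right) \left(m{\left(-16 \right)} + 866\right) = \left(-881 + \left(-46\right)^{2}\right) \left(- \frac{3 \sqrt{2}}{4} + 866\right) = \left(-881 + 2116\right) \left(866 - \frac{3 \sqrt{2}}{4}\right) = 1235 \left(866 - \frac{3 \sqrt{2}}{4}\right) = 1069510 - \frac{3705 \sqrt{2}}{4}$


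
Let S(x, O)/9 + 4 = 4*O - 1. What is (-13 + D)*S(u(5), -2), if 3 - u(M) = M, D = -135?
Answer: 17316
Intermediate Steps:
u(M) = 3 - M
S(x, O) = -45 + 36*O (S(x, O) = -36 + 9*(4*O - 1) = -36 + 9*(-1 + 4*O) = -36 + (-9 + 36*O) = -45 + 36*O)
(-13 + D)*S(u(5), -2) = (-13 - 135)*(-45 + 36*(-2)) = -148*(-45 - 72) = -148*(-117) = 17316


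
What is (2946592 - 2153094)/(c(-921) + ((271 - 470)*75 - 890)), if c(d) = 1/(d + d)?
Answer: -1461623316/29131231 ≈ -50.174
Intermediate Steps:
c(d) = 1/(2*d)
(2946592 - 2153094)/(c(-921) + ((271 - 470)*75 - 890)) = (2946592 - 2153094)/((½)/(-921) + ((271 - 470)*75 - 890)) = 793498/((½)*(-1/921) + (-199*75 - 890)) = 793498/(-1/1842 + (-14925 - 890)) = 793498/(-1/1842 - 15815) = 793498/(-29131231/1842) = 793498*(-1842/29131231) = -1461623316/29131231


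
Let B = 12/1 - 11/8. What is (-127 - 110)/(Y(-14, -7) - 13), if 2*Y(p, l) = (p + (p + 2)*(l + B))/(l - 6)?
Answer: 4108/187 ≈ 21.968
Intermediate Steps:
B = 85/8 (B = 12*1 - 11*1/8 = 12 - 11/8 = 85/8 ≈ 10.625)
Y(p, l) = (p + (2 + p)*(85/8 + l))/(2*(-6 + l)) (Y(p, l) = ((p + (p + 2)*(l + 85/8))/(l - 6))/2 = ((p + (2 + p)*(85/8 + l))/(-6 + l))/2 = (p + (2 + p)*(85/8 + l))/(2*(-6 + l)))
(-127 - 110)/(Y(-14, -7) - 13) = (-127 - 110)/((170 + 16*(-7) + 93*(-14) + 8*(-7)*(-14))/(16*(-6 - 7)) - 13) = -237/((1/16)*(170 - 112 - 1302 + 784)/(-13) - 13) = -237/((1/16)*(-1/13)*(-460) - 13) = -237/(115/52 - 13) = -237/(-561/52) = -237*(-52/561) = 4108/187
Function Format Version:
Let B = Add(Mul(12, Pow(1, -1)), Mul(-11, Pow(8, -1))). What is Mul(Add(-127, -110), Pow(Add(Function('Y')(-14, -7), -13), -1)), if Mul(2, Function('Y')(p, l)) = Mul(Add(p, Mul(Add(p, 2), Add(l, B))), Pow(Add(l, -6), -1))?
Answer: Rational(4108, 187) ≈ 21.968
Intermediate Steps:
B = Rational(85, 8) (B = Add(Mul(12, 1), Mul(-11, Rational(1, 8))) = Add(12, Rational(-11, 8)) = Rational(85, 8) ≈ 10.625)
Function('Y')(p, l) = Mul(Rational(1, 2), Pow(Add(-6, l), -1), Add(p, Mul(Add(2, p), Add(Rational(85, 8), l)))) (Function('Y')(p, l) = Mul(Rational(1, 2), Mul(Add(p, Mul(Add(p, 2), Add(l, Rational(85, 8)))), Pow(Add(l, -6), -1))) = Mul(Rational(1, 2), Mul(Add(p, Mul(Add(2, p), Add(Rational(85, 8), l))), Pow(Add(-6, l), -1))) = Mul(Rational(1, 2), Mul(Pow(Add(-6, l), -1), Add(p, Mul(Add(2, p), Add(Rational(85, 8), l))))) = Mul(Rational(1, 2), Pow(Add(-6, l), -1), Add(p, Mul(Add(2, p), Add(Rational(85, 8), l)))))
Mul(Add(-127, -110), Pow(Add(Function('Y')(-14, -7), -13), -1)) = Mul(Add(-127, -110), Pow(Add(Mul(Rational(1, 16), Pow(Add(-6, -7), -1), Add(170, Mul(16, -7), Mul(93, -14), Mul(8, -7, -14))), -13), -1)) = Mul(-237, Pow(Add(Mul(Rational(1, 16), Pow(-13, -1), Add(170, -112, -1302, 784)), -13), -1)) = Mul(-237, Pow(Add(Mul(Rational(1, 16), Rational(-1, 13), -460), -13), -1)) = Mul(-237, Pow(Add(Rational(115, 52), -13), -1)) = Mul(-237, Pow(Rational(-561, 52), -1)) = Mul(-237, Rational(-52, 561)) = Rational(4108, 187)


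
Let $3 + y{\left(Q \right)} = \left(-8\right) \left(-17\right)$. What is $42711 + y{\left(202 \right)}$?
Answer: $42844$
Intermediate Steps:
$y{\left(Q \right)} = 133$ ($y{\left(Q \right)} = -3 - -136 = -3 + 136 = 133$)
$42711 + y{\left(202 \right)} = 42711 + 133 = 42844$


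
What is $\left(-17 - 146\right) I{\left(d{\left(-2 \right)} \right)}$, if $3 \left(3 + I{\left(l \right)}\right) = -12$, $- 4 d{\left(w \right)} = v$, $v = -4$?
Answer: $1141$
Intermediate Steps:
$d{\left(w \right)} = 1$ ($d{\left(w \right)} = \left(- \frac{1}{4}\right) \left(-4\right) = 1$)
$I{\left(l \right)} = -7$ ($I{\left(l \right)} = -3 + \frac{1}{3} \left(-12\right) = -3 - 4 = -7$)
$\left(-17 - 146\right) I{\left(d{\left(-2 \right)} \right)} = \left(-17 - 146\right) \left(-7\right) = \left(-163\right) \left(-7\right) = 1141$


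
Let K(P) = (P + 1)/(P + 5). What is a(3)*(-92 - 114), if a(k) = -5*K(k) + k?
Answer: -103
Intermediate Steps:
K(P) = (1 + P)/(5 + P)
a(k) = k - 5*(1 + k)/(5 + k) (a(k) = -5*(1 + k)/(5 + k) + k = k - 5*(1 + k)/(5 + k))
a(3)*(-92 - 114) = ((-5 + 3²)/(5 + 3))*(-92 - 114) = ((-5 + 9)/8)*(-206) = ((⅛)*4)*(-206) = (½)*(-206) = -103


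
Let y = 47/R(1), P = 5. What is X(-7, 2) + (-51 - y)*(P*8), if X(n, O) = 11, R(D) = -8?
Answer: -1794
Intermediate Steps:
y = -47/8 (y = 47/(-8) = 47*(-⅛) = -47/8 ≈ -5.8750)
X(-7, 2) + (-51 - y)*(P*8) = 11 + (-51 - 1*(-47/8))*(5*8) = 11 + (-51 + 47/8)*40 = 11 - 361/8*40 = 11 - 1805 = -1794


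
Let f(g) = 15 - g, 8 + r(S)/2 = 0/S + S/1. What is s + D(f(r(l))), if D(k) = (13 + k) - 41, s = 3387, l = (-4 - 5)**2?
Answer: 3228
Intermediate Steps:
l = 81 (l = (-9)**2 = 81)
r(S) = -16 + 2*S (r(S) = -16 + 2*(0/S + S/1) = -16 + 2*(0 + S*1) = -16 + 2*(0 + S) = -16 + 2*S)
D(k) = -28 + k
s + D(f(r(l))) = 3387 + (-28 + (15 - (-16 + 2*81))) = 3387 + (-28 + (15 - (-16 + 162))) = 3387 + (-28 + (15 - 1*146)) = 3387 + (-28 + (15 - 146)) = 3387 + (-28 - 131) = 3387 - 159 = 3228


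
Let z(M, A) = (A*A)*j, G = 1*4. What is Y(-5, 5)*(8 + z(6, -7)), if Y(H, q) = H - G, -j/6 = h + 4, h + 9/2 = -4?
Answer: -11979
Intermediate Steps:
h = -17/2 (h = -9/2 - 4 = -17/2 ≈ -8.5000)
j = 27 (j = -6*(-17/2 + 4) = -6*(-9/2) = 27)
G = 4
Y(H, q) = -4 + H (Y(H, q) = H - 1*4 = H - 4 = -4 + H)
z(M, A) = 27*A² (z(M, A) = (A*A)*27 = A²*27 = 27*A²)
Y(-5, 5)*(8 + z(6, -7)) = (-4 - 5)*(8 + 27*(-7)²) = -9*(8 + 27*49) = -9*(8 + 1323) = -9*1331 = -11979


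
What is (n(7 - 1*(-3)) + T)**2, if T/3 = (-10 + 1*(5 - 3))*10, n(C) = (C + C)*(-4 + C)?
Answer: 14400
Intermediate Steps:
n(C) = 2*C*(-4 + C) (n(C) = (2*C)*(-4 + C) = 2*C*(-4 + C))
T = -240 (T = 3*((-10 + 1*(5 - 3))*10) = 3*((-10 + 1*2)*10) = 3*((-10 + 2)*10) = 3*(-8*10) = 3*(-80) = -240)
(n(7 - 1*(-3)) + T)**2 = (2*(7 - 1*(-3))*(-4 + (7 - 1*(-3))) - 240)**2 = (2*(7 + 3)*(-4 + (7 + 3)) - 240)**2 = (2*10*(-4 + 10) - 240)**2 = (2*10*6 - 240)**2 = (120 - 240)**2 = (-120)**2 = 14400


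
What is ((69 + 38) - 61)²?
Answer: 2116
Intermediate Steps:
((69 + 38) - 61)² = (107 - 61)² = 46² = 2116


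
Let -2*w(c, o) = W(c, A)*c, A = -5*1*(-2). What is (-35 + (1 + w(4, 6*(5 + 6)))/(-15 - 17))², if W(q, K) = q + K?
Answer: 1194649/1024 ≈ 1166.6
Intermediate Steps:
A = 10 (A = -5*(-2) = 10)
W(q, K) = K + q
w(c, o) = -c*(10 + c)/2 (w(c, o) = -(10 + c)*c/2 = -c*(10 + c)/2)
(-35 + (1 + w(4, 6*(5 + 6)))/(-15 - 17))² = (-35 + (1 - ½*4*(10 + 4))/(-15 - 17))² = (-35 + (1 - ½*4*14)/(-32))² = (-35 + (1 - 28)*(-1/32))² = (-35 - 27*(-1/32))² = (-35 + 27/32)² = (-1093/32)² = 1194649/1024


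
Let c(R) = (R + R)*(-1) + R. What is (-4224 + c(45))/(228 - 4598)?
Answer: 4269/4370 ≈ 0.97689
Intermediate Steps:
c(R) = -R (c(R) = (2*R)*(-1) + R = -2*R + R = -R)
(-4224 + c(45))/(228 - 4598) = (-4224 - 1*45)/(228 - 4598) = (-4224 - 45)/(-4370) = -4269*(-1/4370) = 4269/4370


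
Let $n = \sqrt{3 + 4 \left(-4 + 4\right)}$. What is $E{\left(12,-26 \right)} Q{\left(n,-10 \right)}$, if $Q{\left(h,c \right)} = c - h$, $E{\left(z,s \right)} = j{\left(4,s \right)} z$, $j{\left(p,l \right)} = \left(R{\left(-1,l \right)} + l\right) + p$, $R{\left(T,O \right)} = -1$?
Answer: $2760 + 276 \sqrt{3} \approx 3238.0$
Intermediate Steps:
$n = \sqrt{3}$ ($n = \sqrt{3 + 4 \cdot 0} = \sqrt{3 + 0} = \sqrt{3} \approx 1.732$)
$j{\left(p,l \right)} = -1 + l + p$ ($j{\left(p,l \right)} = \left(-1 + l\right) + p = -1 + l + p$)
$E{\left(z,s \right)} = z \left(3 + s\right)$ ($E{\left(z,s \right)} = \left(-1 + s + 4\right) z = \left(3 + s\right) z = z \left(3 + s\right)$)
$E{\left(12,-26 \right)} Q{\left(n,-10 \right)} = 12 \left(3 - 26\right) \left(-10 - \sqrt{3}\right) = 12 \left(-23\right) \left(-10 - \sqrt{3}\right) = - 276 \left(-10 - \sqrt{3}\right) = 2760 + 276 \sqrt{3}$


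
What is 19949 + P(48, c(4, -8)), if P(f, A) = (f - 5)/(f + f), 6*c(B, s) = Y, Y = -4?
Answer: 1915147/96 ≈ 19949.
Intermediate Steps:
c(B, s) = -⅔ (c(B, s) = (⅙)*(-4) = -⅔)
P(f, A) = (-5 + f)/(2*f) (P(f, A) = (-5 + f)/((2*f)) = (-5 + f)*(1/(2*f)) = (-5 + f)/(2*f))
19949 + P(48, c(4, -8)) = 19949 + (½)*(-5 + 48)/48 = 19949 + (½)*(1/48)*43 = 19949 + 43/96 = 1915147/96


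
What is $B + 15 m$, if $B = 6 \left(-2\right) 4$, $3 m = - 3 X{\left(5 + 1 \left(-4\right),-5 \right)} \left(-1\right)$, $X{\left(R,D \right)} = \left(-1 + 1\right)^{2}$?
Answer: $-48$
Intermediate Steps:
$X{\left(R,D \right)} = 0$ ($X{\left(R,D \right)} = 0^{2} = 0$)
$m = 0$ ($m = \frac{\left(-3\right) 0 \left(-1\right)}{3} = \frac{0 \left(-1\right)}{3} = \frac{1}{3} \cdot 0 = 0$)
$B = -48$ ($B = \left(-12\right) 4 = -48$)
$B + 15 m = -48 + 15 \cdot 0 = -48 + 0 = -48$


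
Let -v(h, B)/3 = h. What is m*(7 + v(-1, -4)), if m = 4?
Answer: 40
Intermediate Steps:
v(h, B) = -3*h
m*(7 + v(-1, -4)) = 4*(7 - 3*(-1)) = 4*(7 + 3) = 4*10 = 40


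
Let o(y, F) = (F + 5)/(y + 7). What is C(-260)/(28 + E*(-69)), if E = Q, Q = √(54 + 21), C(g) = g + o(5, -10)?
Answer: 21875/1068873 + 359375*√3/1425164 ≈ 0.45723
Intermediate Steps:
o(y, F) = (5 + F)/(7 + y)
C(g) = -5/12 + g (C(g) = g + (5 - 10)/(7 + 5) = g - 5/12 = -5/12 + g)
Q = 5*√3 (Q = √75 = 5*√3 ≈ 8.6602)
E = 5*√3 ≈ 8.6602
C(-260)/(28 + E*(-69)) = (-5/12 - 260)/(28 + (5*√3)*(-69)) = -3125/(12*(28 - 345*√3))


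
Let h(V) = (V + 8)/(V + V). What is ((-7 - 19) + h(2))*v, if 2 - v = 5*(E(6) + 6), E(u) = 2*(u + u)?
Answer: 3478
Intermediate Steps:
E(u) = 4*u (E(u) = 2*(2*u) = 4*u)
h(V) = (8 + V)/(2*V) (h(V) = (8 + V)/((2*V)) = (8 + V)*(1/(2*V)) = (8 + V)/(2*V))
v = -148 (v = 2 - 5*(4*6 + 6) = 2 - 5*(24 + 6) = 2 - 5*30 = 2 - 1*150 = 2 - 150 = -148)
((-7 - 19) + h(2))*v = ((-7 - 19) + (1/2)*(8 + 2)/2)*(-148) = (-26 + (1/2)*(1/2)*10)*(-148) = (-26 + 5/2)*(-148) = -47/2*(-148) = 3478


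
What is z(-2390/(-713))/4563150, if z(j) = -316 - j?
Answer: -113849/1626762975 ≈ -6.9985e-5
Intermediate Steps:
z(-2390/(-713))/4563150 = (-316 - (-2390)/(-713))/4563150 = (-316 - (-2390)*(-1)/713)*(1/4563150) = (-316 - 1*2390/713)*(1/4563150) = (-316 - 2390/713)*(1/4563150) = -227698/713*1/4563150 = -113849/1626762975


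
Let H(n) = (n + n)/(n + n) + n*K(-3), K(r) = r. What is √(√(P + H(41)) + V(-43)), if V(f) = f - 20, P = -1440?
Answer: √(-63 + I*√1562) ≈ 2.3844 + 8.2877*I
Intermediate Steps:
V(f) = -20 + f
H(n) = 1 - 3*n (H(n) = (n + n)/(n + n) + n*(-3) = (2*n)/((2*n)) - 3*n = (2*n)*(1/(2*n)) - 3*n = 1 - 3*n)
√(√(P + H(41)) + V(-43)) = √(√(-1440 + (1 - 3*41)) + (-20 - 43)) = √(√(-1440 + (1 - 123)) - 63) = √(√(-1440 - 122) - 63) = √(√(-1562) - 63) = √(I*√1562 - 63) = √(-63 + I*√1562)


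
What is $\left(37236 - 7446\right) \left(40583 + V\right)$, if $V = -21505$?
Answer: $568333620$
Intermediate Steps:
$\left(37236 - 7446\right) \left(40583 + V\right) = \left(37236 - 7446\right) \left(40583 - 21505\right) = 29790 \cdot 19078 = 568333620$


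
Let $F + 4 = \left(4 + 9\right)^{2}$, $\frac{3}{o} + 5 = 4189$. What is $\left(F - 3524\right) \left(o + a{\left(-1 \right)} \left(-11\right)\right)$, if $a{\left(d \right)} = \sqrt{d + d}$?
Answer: $- \frac{10077}{4184} + 36949 i \sqrt{2} \approx -2.4085 + 52254.0 i$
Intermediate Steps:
$o = \frac{3}{4184}$ ($o = \frac{3}{-5 + 4189} = \frac{3}{4184} \approx 0.00071702$)
$F = 165$ ($F = -4 + \left(4 + 9\right)^{2} = -4 + 13^{2} = -4 + 169 = 165$)
$a{\left(d \right)} = \sqrt{2} \sqrt{d}$ ($a{\left(d \right)} = \sqrt{2 d} = \sqrt{2} \sqrt{d}$)
$\left(F - 3524\right) \left(o + a{\left(-1 \right)} \left(-11\right)\right) = \left(165 - 3524\right) \left(\frac{3}{4184} + \sqrt{2} \sqrt{-1} \left(-11\right)\right) = - 3359 \left(\frac{3}{4184} + \sqrt{2} i \left(-11\right)\right) = - 3359 \left(\frac{3}{4184} + i \sqrt{2} \left(-11\right)\right) = - 3359 \left(\frac{3}{4184} - 11 i \sqrt{2}\right) = - \frac{10077}{4184} + 36949 i \sqrt{2}$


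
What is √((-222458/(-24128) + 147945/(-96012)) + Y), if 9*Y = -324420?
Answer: 7*I*√971156293169686/1149096 ≈ 189.84*I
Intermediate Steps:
Y = -108140/3 (Y = (⅑)*(-324420) = -108140/3 ≈ -36047.)
√((-222458/(-24128) + 147945/(-96012)) + Y) = √((-222458/(-24128) + 147945/(-96012)) - 108140/3) = √((-222458*(-1/24128) + 147945*(-1/96012)) - 108140/3) = √((111229/12064 - 7045/4572) - 108140/3) = √(105887027/13789152 - 108140/3) = √(-496947078733/13789152) = 7*I*√971156293169686/1149096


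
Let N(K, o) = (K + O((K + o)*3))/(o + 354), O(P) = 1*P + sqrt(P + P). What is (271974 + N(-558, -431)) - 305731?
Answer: -2595764/77 - I*sqrt(5934)/77 ≈ -33711.0 - 1.0004*I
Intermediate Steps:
O(P) = P + sqrt(2)*sqrt(P) (O(P) = P + sqrt(2*P) = P + sqrt(2)*sqrt(P))
N(K, o) = (3*o + 4*K + sqrt(2)*sqrt(3*K + 3*o))/(354 + o) (N(K, o) = (K + ((K + o)*3 + sqrt(2)*sqrt((K + o)*3)))/(o + 354) = (K + ((3*K + 3*o) + sqrt(2)*sqrt(3*K + 3*o)))/(354 + o) = (K + (3*K + 3*o + sqrt(2)*sqrt(3*K + 3*o)))/(354 + o) = (3*o + 4*K + sqrt(2)*sqrt(3*K + 3*o))/(354 + o))
(271974 + N(-558, -431)) - 305731 = (271974 + (sqrt(6*(-558) + 6*(-431)) + 3*(-431) + 4*(-558))/(354 - 431)) - 305731 = (271974 + (sqrt(-3348 - 2586) - 1293 - 2232)/(-77)) - 305731 = (271974 - (sqrt(-5934) - 1293 - 2232)/77) - 305731 = (271974 - (I*sqrt(5934) - 1293 - 2232)/77) - 305731 = (271974 - (-3525 + I*sqrt(5934))/77) - 305731 = (271974 + (3525/77 - I*sqrt(5934)/77)) - 305731 = (20945523/77 - I*sqrt(5934)/77) - 305731 = -2595764/77 - I*sqrt(5934)/77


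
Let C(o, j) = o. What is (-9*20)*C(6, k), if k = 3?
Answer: -1080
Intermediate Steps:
(-9*20)*C(6, k) = -9*20*6 = -180*6 = -1080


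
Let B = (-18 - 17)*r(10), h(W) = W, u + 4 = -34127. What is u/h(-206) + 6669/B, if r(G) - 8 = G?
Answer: 559131/3605 ≈ 155.10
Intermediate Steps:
u = -34131 (u = -4 - 34127 = -34131)
r(G) = 8 + G
B = -630 (B = (-18 - 17)*(8 + 10) = -35*18 = -630)
u/h(-206) + 6669/B = -34131/(-206) + 6669/(-630) = -34131*(-1/206) + 6669*(-1/630) = 34131/206 - 741/70 = 559131/3605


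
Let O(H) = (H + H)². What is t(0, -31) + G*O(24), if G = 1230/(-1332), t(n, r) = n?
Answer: -78720/37 ≈ -2127.6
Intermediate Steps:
O(H) = 4*H² (O(H) = (2*H)² = 4*H²)
G = -205/222 (G = 1230*(-1/1332) = -205/222 ≈ -0.92342)
t(0, -31) + G*O(24) = 0 - 410*24²/111 = 0 - 410*576/111 = 0 - 205/222*2304 = 0 - 78720/37 = -78720/37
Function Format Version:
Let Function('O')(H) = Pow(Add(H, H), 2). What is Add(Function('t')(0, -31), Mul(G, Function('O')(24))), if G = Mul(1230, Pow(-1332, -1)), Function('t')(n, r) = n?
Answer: Rational(-78720, 37) ≈ -2127.6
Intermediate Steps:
Function('O')(H) = Mul(4, Pow(H, 2)) (Function('O')(H) = Pow(Mul(2, H), 2) = Mul(4, Pow(H, 2)))
G = Rational(-205, 222) (G = Mul(1230, Rational(-1, 1332)) = Rational(-205, 222) ≈ -0.92342)
Add(Function('t')(0, -31), Mul(G, Function('O')(24))) = Add(0, Mul(Rational(-205, 222), Mul(4, Pow(24, 2)))) = Add(0, Mul(Rational(-205, 222), Mul(4, 576))) = Add(0, Mul(Rational(-205, 222), 2304)) = Add(0, Rational(-78720, 37)) = Rational(-78720, 37)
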